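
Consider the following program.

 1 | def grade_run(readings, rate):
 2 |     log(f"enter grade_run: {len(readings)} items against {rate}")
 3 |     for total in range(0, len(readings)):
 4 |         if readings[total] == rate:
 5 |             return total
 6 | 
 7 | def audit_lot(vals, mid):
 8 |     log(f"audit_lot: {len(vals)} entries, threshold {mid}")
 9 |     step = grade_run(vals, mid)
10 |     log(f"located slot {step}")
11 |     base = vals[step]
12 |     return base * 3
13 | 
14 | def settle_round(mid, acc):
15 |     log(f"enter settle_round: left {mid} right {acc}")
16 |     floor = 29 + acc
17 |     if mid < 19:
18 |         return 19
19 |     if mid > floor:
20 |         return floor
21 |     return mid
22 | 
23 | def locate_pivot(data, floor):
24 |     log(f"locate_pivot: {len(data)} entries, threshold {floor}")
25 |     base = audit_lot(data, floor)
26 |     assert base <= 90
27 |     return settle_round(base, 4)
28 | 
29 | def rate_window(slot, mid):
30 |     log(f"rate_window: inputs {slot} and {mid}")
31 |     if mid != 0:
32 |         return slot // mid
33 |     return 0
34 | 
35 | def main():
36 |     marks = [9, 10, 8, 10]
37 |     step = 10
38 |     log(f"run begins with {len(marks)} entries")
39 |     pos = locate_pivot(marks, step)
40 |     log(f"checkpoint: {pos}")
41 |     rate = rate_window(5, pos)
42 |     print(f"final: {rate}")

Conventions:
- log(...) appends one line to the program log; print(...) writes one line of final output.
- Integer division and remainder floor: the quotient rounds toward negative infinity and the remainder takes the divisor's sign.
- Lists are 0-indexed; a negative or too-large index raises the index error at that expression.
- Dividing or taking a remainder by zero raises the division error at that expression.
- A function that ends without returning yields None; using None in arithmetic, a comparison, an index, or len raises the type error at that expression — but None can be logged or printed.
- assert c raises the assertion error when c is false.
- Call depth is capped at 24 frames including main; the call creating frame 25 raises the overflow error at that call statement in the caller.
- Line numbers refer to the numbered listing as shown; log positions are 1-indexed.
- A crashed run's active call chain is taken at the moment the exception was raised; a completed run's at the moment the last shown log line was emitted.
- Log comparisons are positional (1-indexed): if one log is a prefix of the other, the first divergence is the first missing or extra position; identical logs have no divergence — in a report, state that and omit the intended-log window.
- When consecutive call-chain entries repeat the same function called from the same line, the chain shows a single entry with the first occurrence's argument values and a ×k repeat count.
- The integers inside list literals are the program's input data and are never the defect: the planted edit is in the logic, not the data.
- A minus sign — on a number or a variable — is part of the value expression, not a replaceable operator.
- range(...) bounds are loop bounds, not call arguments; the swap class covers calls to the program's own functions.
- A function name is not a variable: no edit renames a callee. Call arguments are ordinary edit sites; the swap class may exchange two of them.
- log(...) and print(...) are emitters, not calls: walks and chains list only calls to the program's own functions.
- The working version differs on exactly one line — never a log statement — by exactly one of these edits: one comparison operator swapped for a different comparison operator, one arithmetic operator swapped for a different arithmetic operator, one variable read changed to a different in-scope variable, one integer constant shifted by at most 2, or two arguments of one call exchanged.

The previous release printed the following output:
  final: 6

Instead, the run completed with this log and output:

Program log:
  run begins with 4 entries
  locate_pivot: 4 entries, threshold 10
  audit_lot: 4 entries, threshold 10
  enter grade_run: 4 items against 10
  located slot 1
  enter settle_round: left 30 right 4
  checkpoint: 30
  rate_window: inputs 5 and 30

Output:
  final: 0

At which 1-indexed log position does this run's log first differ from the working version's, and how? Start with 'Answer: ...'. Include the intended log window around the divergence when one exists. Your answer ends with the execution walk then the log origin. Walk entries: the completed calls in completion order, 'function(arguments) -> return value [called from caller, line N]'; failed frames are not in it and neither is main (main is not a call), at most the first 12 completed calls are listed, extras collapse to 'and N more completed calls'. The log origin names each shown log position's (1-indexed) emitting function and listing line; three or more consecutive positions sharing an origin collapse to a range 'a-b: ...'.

Answer: position 8 — the shown line 'rate_window: inputs 5 and 30' should read 'rate_window: inputs 30 and 5'.
Intended log window:
  6: enter settle_round: left 30 right 4
  7: checkpoint: 30
  8: rate_window: inputs 30 and 5
Execution walk:
  grade_run([9, 10, 8, 10], 10) -> 1  [called from audit_lot, line 9]
  audit_lot([9, 10, 8, 10], 10) -> 30  [called from locate_pivot, line 25]
  settle_round(30, 4) -> 30  [called from locate_pivot, line 27]
  locate_pivot([9, 10, 8, 10], 10) -> 30  [called from main, line 39]
  rate_window(5, 30) -> 0  [called from main, line 41]
Log origin:
  1 — main, line 38
  2 — locate_pivot, line 24
  3 — audit_lot, line 8
  4 — grade_run, line 2
  5 — audit_lot, line 10
  6 — settle_round, line 15
  7 — main, line 40
  8 — rate_window, line 30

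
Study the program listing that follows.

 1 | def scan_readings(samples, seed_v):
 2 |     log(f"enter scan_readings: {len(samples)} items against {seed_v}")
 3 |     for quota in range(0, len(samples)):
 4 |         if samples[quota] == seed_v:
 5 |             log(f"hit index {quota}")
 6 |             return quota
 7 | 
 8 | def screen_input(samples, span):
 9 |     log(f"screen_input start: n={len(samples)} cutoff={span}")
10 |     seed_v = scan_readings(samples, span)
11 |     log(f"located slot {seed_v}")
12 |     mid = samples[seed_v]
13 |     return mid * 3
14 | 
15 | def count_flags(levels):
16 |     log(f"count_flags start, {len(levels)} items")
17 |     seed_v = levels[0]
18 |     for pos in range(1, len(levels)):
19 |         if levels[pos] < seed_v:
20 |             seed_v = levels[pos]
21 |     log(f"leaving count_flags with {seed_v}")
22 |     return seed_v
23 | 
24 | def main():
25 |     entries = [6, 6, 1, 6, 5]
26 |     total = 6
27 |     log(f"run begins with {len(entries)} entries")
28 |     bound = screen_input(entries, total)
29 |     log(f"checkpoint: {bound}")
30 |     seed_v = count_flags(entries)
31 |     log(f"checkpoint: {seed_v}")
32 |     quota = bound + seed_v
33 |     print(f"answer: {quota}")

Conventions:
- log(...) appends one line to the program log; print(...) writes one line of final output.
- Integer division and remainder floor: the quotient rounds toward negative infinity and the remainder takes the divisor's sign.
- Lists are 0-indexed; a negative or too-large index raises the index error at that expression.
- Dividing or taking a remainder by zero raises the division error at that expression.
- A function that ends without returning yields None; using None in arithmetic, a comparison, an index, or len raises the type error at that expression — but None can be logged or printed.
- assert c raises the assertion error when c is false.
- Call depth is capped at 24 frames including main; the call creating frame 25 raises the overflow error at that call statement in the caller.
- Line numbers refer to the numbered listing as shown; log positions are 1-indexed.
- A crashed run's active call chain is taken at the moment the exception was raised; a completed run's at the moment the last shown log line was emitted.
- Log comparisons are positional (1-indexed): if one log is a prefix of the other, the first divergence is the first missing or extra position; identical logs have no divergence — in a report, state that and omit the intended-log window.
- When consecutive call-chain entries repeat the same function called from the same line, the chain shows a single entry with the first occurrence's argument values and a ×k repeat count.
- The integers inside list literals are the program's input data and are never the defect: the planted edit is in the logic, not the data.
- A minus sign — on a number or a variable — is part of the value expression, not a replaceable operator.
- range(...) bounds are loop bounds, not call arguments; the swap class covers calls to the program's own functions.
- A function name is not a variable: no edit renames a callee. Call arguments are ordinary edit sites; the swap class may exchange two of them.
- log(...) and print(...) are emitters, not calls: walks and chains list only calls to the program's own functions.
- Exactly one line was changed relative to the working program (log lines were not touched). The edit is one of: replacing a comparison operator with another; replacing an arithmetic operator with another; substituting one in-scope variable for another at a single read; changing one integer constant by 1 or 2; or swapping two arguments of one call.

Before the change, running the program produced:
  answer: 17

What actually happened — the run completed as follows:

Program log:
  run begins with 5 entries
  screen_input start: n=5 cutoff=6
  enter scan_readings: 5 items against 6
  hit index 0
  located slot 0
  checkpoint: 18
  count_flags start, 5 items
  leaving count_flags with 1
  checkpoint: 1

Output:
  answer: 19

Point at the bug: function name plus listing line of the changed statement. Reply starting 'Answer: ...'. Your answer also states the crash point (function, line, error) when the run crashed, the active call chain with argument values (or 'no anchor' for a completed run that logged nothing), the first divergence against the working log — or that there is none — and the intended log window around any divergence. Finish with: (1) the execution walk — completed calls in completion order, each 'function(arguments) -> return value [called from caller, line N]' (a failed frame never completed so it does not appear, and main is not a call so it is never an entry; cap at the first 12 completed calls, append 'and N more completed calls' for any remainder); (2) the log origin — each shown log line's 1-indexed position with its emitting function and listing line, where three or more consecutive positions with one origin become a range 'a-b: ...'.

Answer: the defect is in main at line 32.
Core observation: Log streams are identical — the defect surfaces only in the printed output.
Call chain: main.
First divergence: none — the logs agree in full.
Execution walk:
  scan_readings([6, 6, 1, 6, 5], 6) -> 0  [called from screen_input, line 10]
  screen_input([6, 6, 1, 6, 5], 6) -> 18  [called from main, line 28]
  count_flags([6, 6, 1, 6, 5]) -> 1  [called from main, line 30]
Log origins:
  1: logged in main at line 27
  2: logged in screen_input at line 9
  3: logged in scan_readings at line 2
  4: logged in scan_readings at line 5
  5: logged in screen_input at line 11
  6: logged in main at line 29
  7: logged in count_flags at line 16
  8: logged in count_flags at line 21
  9: logged in main at line 31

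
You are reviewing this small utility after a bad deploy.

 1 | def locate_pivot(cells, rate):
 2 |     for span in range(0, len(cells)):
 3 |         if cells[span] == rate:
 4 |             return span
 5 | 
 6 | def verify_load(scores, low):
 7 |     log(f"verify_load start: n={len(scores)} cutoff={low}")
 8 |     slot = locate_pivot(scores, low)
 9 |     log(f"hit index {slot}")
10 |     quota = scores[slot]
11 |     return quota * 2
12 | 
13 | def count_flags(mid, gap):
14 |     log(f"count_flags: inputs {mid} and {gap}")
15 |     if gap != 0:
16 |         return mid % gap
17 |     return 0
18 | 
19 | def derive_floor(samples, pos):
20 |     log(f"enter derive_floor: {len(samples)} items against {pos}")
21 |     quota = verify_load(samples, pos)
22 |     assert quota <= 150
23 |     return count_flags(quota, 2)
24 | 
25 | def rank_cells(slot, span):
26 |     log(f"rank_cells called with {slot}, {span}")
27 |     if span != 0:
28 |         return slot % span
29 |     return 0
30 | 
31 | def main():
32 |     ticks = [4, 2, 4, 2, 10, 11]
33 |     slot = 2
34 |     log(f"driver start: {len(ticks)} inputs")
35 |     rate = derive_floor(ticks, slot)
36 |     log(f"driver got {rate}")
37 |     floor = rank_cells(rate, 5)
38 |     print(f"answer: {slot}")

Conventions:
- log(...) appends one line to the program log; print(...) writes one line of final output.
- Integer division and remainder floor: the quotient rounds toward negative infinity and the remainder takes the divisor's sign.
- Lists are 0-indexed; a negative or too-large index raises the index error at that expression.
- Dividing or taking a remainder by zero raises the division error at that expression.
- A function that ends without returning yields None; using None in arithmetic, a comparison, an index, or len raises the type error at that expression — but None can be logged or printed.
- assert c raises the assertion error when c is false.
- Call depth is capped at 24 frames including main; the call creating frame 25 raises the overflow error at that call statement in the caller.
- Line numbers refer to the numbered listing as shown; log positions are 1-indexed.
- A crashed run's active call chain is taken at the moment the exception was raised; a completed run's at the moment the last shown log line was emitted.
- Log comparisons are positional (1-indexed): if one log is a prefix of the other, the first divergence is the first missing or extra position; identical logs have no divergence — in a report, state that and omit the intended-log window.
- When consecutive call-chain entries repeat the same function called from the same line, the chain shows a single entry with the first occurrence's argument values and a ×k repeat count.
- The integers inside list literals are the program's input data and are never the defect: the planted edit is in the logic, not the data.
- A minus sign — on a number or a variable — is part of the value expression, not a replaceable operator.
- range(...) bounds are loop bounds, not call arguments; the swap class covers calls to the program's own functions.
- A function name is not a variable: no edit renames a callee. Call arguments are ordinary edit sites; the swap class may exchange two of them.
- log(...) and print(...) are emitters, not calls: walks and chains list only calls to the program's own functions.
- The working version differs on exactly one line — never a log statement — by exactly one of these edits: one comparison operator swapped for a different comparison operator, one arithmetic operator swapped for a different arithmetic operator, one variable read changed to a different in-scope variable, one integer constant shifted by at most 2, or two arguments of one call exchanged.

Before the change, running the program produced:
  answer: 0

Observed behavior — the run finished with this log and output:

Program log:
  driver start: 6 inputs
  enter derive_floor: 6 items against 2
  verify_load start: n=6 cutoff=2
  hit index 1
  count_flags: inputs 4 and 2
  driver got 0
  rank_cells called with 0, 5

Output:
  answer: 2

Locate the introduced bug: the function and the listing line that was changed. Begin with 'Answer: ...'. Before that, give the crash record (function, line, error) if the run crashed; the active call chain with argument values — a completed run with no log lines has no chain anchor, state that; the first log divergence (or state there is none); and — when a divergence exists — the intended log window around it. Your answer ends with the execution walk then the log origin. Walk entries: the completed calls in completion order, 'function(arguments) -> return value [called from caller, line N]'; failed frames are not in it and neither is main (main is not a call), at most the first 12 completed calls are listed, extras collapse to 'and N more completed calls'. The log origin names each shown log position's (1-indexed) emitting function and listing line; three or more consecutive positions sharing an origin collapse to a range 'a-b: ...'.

Answer: the defect is in main at line 38.
Key observation: Log streams are identical — the defect surfaces only in the printed output.
Call chain: main -> rank_cells(0, 5) (called at line 37).
First divergence: none (the log streams are identical).
Execution walk:
  locate_pivot([4, 2, 4, 2, 10, 11], 2) -> 1  [called from verify_load, line 8]
  verify_load([4, 2, 4, 2, 10, 11], 2) -> 4  [called from derive_floor, line 21]
  count_flags(4, 2) -> 0  [called from derive_floor, line 23]
  derive_floor([4, 2, 4, 2, 10, 11], 2) -> 0  [called from main, line 35]
  rank_cells(0, 5) -> 0  [called from main, line 37]
Log origin:
  1: logged in main at line 34
  2: logged in derive_floor at line 20
  3: logged in verify_load at line 7
  4: logged in verify_load at line 9
  5: logged in count_flags at line 14
  6: logged in main at line 36
  7: logged in rank_cells at line 26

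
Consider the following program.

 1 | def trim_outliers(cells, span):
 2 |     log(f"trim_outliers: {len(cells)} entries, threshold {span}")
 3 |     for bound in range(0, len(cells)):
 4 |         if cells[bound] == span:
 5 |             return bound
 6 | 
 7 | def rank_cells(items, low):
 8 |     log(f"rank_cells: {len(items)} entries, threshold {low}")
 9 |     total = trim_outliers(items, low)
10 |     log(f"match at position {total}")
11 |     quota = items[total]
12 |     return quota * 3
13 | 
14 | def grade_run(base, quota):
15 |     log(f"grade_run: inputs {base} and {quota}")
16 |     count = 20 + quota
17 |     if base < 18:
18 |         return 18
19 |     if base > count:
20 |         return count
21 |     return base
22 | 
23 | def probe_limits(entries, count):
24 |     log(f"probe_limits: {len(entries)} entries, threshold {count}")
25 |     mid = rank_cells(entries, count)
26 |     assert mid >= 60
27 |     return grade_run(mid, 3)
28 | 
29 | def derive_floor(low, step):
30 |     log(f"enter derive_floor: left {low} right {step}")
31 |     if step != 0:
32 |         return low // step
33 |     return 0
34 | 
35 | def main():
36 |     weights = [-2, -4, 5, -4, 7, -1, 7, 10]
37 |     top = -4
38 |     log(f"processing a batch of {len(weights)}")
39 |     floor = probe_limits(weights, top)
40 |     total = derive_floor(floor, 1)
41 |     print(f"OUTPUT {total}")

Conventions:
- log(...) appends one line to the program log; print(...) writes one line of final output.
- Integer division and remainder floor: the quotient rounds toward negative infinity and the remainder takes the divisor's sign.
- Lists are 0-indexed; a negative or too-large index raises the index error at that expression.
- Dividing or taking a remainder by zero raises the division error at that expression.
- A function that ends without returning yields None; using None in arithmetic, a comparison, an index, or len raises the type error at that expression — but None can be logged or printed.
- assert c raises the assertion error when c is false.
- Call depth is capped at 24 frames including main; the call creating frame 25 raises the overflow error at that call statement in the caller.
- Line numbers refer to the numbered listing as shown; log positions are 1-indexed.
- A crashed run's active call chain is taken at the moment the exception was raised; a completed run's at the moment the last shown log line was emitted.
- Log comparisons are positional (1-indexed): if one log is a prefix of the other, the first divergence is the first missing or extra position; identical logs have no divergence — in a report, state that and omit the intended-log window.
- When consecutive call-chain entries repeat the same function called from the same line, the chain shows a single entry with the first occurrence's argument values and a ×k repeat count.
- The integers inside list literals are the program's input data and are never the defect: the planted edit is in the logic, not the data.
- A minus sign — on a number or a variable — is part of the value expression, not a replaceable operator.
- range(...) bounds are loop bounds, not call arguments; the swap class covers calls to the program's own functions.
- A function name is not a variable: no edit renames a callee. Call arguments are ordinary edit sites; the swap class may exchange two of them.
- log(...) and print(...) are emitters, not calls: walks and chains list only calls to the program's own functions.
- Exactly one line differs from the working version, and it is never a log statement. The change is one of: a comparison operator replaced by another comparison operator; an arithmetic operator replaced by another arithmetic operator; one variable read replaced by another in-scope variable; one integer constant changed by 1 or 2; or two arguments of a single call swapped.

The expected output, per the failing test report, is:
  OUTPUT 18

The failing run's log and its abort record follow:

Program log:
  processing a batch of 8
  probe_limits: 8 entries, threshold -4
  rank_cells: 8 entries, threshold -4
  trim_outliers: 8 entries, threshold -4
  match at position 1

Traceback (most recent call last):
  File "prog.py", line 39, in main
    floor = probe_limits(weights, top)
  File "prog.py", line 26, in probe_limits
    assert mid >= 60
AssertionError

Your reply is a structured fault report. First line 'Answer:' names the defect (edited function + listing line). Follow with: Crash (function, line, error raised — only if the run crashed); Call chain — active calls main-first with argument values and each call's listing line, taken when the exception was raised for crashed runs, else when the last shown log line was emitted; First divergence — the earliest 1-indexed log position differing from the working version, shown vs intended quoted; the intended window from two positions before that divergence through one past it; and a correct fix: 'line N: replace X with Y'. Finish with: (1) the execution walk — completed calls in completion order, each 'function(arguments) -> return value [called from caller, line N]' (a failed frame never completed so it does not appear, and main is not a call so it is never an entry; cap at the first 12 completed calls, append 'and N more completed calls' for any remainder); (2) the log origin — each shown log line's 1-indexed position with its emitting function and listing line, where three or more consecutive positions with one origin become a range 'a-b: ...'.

Answer: the defect is in probe_limits at line 26.
Core observation: A complete run would log 'grade_run: inputs -12 and 3' next, but this one stopped at 5 lines.
Crash: probe_limits, line 26, AssertionError.
Call chain: main -> probe_limits([-2, -4, 5, -4, 7, -1, 7, 10], -4) (called at line 39).
First divergence: position 6; the shown log stops at 5 lines while the working version next logs 'grade_run: inputs -12 and 3'.
Intended log window:
  4: trim_outliers: 8 entries, threshold -4
  5: match at position 1
  6: grade_run: inputs -12 and 3
  7: enter derive_floor: left 18 right 1
Execution walk:
  trim_outliers([-2, -4, 5, -4, 7, -1, 7, 10], -4) -> 1  [called from rank_cells, line 9]
  rank_cells([-2, -4, 5, -4, 7, -1, 7, 10], -4) -> -12  [called from probe_limits, line 25]
Log origins:
  1: emitted by main (line 38)
  2: emitted by probe_limits (line 24)
  3: emitted by rank_cells (line 8)
  4: emitted by trim_outliers (line 2)
  5: emitted by rank_cells (line 10)
A correct fix: line 26: replace `>=` with `<=`.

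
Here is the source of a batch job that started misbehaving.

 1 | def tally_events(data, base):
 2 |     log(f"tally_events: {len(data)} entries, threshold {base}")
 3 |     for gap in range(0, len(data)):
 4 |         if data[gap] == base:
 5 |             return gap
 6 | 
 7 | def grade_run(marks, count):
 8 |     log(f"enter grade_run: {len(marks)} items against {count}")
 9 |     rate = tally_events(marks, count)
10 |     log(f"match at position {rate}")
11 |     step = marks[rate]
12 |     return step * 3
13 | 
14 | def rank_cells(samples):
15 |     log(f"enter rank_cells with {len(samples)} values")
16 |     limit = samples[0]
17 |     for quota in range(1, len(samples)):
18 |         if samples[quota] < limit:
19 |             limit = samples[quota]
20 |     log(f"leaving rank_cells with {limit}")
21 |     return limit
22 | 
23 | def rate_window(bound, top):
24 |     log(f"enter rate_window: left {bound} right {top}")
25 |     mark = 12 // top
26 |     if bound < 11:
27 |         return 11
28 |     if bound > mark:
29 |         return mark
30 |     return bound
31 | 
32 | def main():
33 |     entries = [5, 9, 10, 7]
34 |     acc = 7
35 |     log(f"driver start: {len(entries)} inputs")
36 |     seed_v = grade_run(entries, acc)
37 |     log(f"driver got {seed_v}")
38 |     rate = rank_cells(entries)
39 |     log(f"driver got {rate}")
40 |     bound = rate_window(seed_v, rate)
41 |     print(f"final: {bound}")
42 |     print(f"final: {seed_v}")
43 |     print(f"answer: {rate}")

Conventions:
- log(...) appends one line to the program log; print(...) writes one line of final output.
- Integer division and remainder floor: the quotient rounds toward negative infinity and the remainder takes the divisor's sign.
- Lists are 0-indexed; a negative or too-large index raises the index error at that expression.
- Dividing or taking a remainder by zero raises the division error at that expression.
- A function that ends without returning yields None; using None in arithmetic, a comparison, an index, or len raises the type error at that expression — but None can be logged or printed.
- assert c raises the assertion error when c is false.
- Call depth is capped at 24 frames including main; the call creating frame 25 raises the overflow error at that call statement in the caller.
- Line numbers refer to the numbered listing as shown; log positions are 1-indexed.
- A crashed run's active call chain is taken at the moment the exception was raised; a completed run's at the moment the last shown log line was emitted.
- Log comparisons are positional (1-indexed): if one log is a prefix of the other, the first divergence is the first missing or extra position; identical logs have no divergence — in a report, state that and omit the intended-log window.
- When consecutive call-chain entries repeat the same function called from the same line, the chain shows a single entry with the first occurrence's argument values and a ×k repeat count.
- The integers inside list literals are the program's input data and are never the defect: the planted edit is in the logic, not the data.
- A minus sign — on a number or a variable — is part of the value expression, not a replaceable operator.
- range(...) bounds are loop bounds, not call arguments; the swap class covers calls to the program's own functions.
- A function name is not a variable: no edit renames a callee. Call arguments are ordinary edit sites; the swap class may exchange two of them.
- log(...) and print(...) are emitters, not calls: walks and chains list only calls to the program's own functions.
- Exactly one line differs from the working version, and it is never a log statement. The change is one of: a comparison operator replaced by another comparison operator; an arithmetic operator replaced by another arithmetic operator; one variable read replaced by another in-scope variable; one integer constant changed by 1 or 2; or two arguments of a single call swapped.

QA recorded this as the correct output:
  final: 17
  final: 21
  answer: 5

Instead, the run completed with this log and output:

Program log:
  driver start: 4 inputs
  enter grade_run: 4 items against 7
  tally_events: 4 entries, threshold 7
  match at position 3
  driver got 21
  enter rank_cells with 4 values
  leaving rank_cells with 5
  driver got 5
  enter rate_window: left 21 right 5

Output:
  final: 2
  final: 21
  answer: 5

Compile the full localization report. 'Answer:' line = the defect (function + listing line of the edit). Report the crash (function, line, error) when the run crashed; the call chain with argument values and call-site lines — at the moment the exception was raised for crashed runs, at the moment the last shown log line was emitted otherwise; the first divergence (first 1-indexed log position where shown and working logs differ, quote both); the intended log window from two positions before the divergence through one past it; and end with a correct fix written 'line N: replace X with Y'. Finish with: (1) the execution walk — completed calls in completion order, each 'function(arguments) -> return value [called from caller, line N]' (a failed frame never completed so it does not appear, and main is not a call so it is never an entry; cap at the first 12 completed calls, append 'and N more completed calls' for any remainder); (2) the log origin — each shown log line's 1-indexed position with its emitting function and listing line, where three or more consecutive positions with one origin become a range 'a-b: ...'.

Answer: the defect is in rate_window at line 25.
Core observation: The two runs log identically and part ways only at the printed values.
Call chain: main -> rate_window(21, 5) (called at line 40).
First divergence: there is none — every log position agrees.
Execution walk:
  tally_events([5, 9, 10, 7], 7) -> 3  [called from grade_run, line 9]
  grade_run([5, 9, 10, 7], 7) -> 21  [called from main, line 36]
  rank_cells([5, 9, 10, 7]) -> 5  [called from main, line 38]
  rate_window(21, 5) -> 2  [called from main, line 40]
Log line origins:
  1: from main, line 35
  2: from grade_run, line 8
  3: from tally_events, line 2
  4: from grade_run, line 10
  5: from main, line 37
  6: from rank_cells, line 15
  7: from rank_cells, line 20
  8: from main, line 39
  9: from rate_window, line 24
A correct fix: line 25: replace `//` with `+`.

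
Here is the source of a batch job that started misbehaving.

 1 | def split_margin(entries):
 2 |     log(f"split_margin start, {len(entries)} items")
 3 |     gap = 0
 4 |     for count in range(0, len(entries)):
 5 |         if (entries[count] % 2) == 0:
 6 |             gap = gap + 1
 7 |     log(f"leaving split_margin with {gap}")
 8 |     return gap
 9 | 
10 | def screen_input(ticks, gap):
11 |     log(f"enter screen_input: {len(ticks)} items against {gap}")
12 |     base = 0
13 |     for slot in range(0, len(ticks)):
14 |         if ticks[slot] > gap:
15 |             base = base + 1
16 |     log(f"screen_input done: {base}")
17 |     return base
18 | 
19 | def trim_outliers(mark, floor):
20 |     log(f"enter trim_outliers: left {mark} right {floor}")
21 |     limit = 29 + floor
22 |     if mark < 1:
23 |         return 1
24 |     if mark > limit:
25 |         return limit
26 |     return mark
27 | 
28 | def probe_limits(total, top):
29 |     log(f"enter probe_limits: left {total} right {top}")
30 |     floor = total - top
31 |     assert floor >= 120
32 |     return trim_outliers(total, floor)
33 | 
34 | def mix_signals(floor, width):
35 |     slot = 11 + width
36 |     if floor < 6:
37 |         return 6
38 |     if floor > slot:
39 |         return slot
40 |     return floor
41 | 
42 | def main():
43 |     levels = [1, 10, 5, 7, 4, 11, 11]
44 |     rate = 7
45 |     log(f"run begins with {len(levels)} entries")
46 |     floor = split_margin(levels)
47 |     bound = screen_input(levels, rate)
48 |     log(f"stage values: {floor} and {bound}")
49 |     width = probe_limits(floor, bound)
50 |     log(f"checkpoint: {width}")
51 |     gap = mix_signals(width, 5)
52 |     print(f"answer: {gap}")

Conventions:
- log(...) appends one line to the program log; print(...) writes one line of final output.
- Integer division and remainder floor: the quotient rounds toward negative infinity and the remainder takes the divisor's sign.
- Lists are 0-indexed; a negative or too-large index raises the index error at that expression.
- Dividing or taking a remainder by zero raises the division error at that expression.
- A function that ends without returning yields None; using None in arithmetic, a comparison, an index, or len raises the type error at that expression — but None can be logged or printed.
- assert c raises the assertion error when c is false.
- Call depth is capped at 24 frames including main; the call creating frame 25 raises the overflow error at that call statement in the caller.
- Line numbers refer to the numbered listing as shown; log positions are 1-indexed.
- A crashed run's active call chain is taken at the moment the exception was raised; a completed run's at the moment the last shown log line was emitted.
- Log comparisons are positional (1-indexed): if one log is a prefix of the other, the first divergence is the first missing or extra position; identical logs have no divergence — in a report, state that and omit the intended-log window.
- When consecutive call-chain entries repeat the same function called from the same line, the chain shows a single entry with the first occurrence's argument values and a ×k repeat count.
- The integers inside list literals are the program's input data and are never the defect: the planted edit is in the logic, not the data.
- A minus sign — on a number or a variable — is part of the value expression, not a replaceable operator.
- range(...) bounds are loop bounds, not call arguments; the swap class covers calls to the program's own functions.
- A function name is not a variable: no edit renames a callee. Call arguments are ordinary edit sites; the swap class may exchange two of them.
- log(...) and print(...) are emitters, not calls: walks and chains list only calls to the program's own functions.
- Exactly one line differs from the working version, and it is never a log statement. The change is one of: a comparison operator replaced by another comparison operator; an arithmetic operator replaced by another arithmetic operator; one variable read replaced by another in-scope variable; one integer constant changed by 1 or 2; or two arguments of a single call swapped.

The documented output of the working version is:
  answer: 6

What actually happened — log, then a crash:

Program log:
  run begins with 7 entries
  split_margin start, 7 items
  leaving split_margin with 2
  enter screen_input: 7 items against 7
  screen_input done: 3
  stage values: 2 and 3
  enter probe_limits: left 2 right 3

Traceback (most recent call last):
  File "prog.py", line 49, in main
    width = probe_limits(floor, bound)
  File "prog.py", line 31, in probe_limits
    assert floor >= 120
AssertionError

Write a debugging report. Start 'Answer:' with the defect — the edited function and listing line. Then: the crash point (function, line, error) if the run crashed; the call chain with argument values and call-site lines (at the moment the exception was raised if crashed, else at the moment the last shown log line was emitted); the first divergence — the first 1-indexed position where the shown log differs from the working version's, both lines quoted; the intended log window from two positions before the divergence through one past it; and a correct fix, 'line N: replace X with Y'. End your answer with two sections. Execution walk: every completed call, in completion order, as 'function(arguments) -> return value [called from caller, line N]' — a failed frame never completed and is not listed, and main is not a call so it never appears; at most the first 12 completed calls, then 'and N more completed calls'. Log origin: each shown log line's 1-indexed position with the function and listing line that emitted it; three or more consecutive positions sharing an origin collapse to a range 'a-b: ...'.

Answer: the defect is in probe_limits at line 31.
Key fact: Only 7 log lines were emitted before the run died; the intended continuation was 'enter trim_outliers: left 2 right -1'.
Crash: probe_limits, line 31, AssertionError.
Call chain: main -> probe_limits(2, 3) (called at line 49).
First divergence: position 8 — after 7 matching lines the faulty run goes silent; intended next line 'enter trim_outliers: left 2 right -1'.
Intended log window:
  6: stage values: 2 and 3
  7: enter probe_limits: left 2 right 3
  8: enter trim_outliers: left 2 right -1
  9: checkpoint: 2
Execution walk:
  split_margin([1, 10, 5, 7, 4, 11, 11]) -> 2  [called from main, line 46]
  screen_input([1, 10, 5, 7, 4, 11, 11], 7) -> 3  [called from main, line 47]
Log line origins:
  1: from main, line 45
  2: from split_margin, line 2
  3: from split_margin, line 7
  4: from screen_input, line 11
  5: from screen_input, line 16
  6: from main, line 48
  7: from probe_limits, line 29
A correct fix: line 31: replace `>=` with `<=`.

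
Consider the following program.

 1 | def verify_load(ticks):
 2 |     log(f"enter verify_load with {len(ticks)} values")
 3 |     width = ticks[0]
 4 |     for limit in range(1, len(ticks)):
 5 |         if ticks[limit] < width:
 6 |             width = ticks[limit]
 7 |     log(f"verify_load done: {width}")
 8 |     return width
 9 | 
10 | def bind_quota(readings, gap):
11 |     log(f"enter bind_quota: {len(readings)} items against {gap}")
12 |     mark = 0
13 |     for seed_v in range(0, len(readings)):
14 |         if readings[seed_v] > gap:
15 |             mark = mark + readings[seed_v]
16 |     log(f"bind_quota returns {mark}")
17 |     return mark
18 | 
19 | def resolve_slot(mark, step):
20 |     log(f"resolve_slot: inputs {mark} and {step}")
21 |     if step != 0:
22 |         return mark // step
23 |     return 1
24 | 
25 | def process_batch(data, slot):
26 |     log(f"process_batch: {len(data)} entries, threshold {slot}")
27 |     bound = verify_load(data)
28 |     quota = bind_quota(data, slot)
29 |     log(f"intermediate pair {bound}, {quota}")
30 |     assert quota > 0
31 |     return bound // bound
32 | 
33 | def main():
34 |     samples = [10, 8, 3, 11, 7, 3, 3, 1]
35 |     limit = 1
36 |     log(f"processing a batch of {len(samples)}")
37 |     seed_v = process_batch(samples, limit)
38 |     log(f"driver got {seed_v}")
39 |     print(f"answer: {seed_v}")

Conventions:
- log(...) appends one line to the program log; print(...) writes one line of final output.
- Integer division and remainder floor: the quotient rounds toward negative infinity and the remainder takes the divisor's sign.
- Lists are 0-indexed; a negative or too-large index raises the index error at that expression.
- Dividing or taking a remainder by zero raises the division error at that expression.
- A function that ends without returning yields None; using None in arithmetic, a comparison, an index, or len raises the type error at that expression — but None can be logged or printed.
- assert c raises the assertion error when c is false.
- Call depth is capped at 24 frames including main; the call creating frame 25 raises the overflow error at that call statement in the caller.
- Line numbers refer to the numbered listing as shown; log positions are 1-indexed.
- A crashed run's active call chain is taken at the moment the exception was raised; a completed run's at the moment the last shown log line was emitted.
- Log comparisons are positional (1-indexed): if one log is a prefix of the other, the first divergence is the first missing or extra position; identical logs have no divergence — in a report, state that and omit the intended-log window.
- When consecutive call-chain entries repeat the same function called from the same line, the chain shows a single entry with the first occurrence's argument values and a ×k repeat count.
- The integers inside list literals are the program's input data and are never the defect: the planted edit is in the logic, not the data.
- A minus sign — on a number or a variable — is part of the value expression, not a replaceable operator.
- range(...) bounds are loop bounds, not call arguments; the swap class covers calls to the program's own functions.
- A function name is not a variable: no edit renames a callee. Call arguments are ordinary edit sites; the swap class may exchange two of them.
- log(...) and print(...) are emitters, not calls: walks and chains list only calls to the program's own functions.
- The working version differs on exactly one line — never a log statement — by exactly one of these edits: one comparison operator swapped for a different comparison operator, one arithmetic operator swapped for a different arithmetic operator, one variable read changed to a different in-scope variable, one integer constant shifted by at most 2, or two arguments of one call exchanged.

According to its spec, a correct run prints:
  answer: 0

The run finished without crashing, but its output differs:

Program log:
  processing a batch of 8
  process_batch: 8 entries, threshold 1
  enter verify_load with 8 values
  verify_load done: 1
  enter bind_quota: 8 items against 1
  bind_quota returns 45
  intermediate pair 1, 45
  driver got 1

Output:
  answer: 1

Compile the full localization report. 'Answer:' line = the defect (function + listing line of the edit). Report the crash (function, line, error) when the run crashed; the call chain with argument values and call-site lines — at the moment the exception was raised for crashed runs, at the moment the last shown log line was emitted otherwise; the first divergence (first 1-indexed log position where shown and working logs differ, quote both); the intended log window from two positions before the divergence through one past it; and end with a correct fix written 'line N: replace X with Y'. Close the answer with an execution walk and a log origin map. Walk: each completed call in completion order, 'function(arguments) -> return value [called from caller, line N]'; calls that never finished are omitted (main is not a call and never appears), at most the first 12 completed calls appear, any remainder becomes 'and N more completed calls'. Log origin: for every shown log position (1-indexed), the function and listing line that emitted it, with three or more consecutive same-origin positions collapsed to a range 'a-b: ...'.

Answer: the defect is in process_batch at line 31.
Key fact: The log first diverges at position 8: the faulty run prints 'driver got 1' where the working version prints 'driver got 0'.
Call chain: main.
First divergence: position 8; shown 'driver got 1' vs intended 'driver got 0'.
Intended log window:
  6: bind_quota returns 45
  7: intermediate pair 1, 45
  8: driver got 0
Execution walk:
  verify_load([10, 8, 3, 11, 7, 3, 3, 1]) -> 1  [called from process_batch, line 27]
  bind_quota([10, 8, 3, 11, 7, 3, 3, 1], 1) -> 45  [called from process_batch, line 28]
  process_batch([10, 8, 3, 11, 7, 3, 3, 1], 1) -> 1  [called from main, line 37]
Log origin:
  1: from main, line 36
  2: from process_batch, line 26
  3: from verify_load, line 2
  4: from verify_load, line 7
  5: from bind_quota, line 11
  6: from bind_quota, line 16
  7: from process_batch, line 29
  8: from main, line 38
A correct fix: line 31: replace `bound // bound` with `bound // quota`.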